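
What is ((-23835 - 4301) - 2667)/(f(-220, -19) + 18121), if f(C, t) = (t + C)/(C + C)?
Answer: -13553320/7973479 ≈ -1.6998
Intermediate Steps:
f(C, t) = (C + t)/(2*C) (f(C, t) = (C + t)/((2*C)) = (C + t)*(1/(2*C)) = (C + t)/(2*C))
((-23835 - 4301) - 2667)/(f(-220, -19) + 18121) = ((-23835 - 4301) - 2667)/((½)*(-220 - 19)/(-220) + 18121) = (-28136 - 2667)/((½)*(-1/220)*(-239) + 18121) = -30803/(239/440 + 18121) = -30803/7973479/440 = -30803*440/7973479 = -13553320/7973479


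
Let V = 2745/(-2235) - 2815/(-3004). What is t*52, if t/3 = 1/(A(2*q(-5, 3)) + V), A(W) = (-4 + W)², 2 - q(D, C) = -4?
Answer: 69824976/28515847 ≈ 2.4486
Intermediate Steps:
q(D, C) = 6 (q(D, C) = 2 - 1*(-4) = 2 + 4 = 6)
V = -130297/447596 (V = 2745*(-1/2235) - 2815*(-1/3004) = -183/149 + 2815/3004 = -130297/447596 ≈ -0.29110)
t = 1342788/28515847 (t = 3/((-4 + 2*6)² - 130297/447596) = 3/((-4 + 12)² - 130297/447596) = 3/(8² - 130297/447596) = 3/(64 - 130297/447596) = 3/(28515847/447596) = 3*(447596/28515847) = 1342788/28515847 ≈ 0.047089)
t*52 = (1342788/28515847)*52 = 69824976/28515847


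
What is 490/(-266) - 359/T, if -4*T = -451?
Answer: -43069/8569 ≈ -5.0261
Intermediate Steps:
T = 451/4 (T = -¼*(-451) = 451/4 ≈ 112.75)
490/(-266) - 359/T = 490/(-266) - 359/451/4 = 490*(-1/266) - 359*4/451 = -35/19 - 1436/451 = -43069/8569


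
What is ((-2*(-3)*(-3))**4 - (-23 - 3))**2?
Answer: 11025420004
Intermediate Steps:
((-2*(-3)*(-3))**4 - (-23 - 3))**2 = ((6*(-3))**4 - 1*(-26))**2 = ((-18)**4 + 26)**2 = (104976 + 26)**2 = 105002**2 = 11025420004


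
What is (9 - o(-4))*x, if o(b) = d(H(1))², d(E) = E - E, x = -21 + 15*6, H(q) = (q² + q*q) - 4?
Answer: 621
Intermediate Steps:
H(q) = -4 + 2*q² (H(q) = (q² + q²) - 4 = 2*q² - 4 = -4 + 2*q²)
x = 69 (x = -21 + 90 = 69)
d(E) = 0
o(b) = 0 (o(b) = 0² = 0)
(9 - o(-4))*x = (9 - 1*0)*69 = (9 + 0)*69 = 9*69 = 621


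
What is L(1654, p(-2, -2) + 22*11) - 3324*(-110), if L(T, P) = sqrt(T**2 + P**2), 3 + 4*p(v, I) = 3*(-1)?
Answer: 365640 + 5*sqrt(446969)/2 ≈ 3.6731e+5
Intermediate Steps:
p(v, I) = -3/2 (p(v, I) = -3/4 + (3*(-1))/4 = -3/4 + (1/4)*(-3) = -3/4 - 3/4 = -3/2)
L(T, P) = sqrt(P**2 + T**2)
L(1654, p(-2, -2) + 22*11) - 3324*(-110) = sqrt((-3/2 + 22*11)**2 + 1654**2) - 3324*(-110) = sqrt((-3/2 + 242)**2 + 2735716) + 365640 = sqrt((481/2)**2 + 2735716) + 365640 = sqrt(231361/4 + 2735716) + 365640 = sqrt(11174225/4) + 365640 = 5*sqrt(446969)/2 + 365640 = 365640 + 5*sqrt(446969)/2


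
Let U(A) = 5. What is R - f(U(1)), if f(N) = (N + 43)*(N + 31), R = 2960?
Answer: 1232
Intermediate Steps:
f(N) = (31 + N)*(43 + N) (f(N) = (43 + N)*(31 + N) = (31 + N)*(43 + N))
R - f(U(1)) = 2960 - (1333 + 5² + 74*5) = 2960 - (1333 + 25 + 370) = 2960 - 1*1728 = 2960 - 1728 = 1232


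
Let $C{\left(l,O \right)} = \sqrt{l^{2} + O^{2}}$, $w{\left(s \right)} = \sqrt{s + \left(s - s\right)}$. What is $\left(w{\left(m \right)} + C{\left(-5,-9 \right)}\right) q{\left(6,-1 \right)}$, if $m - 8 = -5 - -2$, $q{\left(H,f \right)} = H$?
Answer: $6 \sqrt{5} + 6 \sqrt{106} \approx 75.19$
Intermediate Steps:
$m = 5$ ($m = 8 - 3 = 5$)
$w{\left(s \right)} = \sqrt{s}$ ($w{\left(s \right)} = \sqrt{s + 0} = \sqrt{s}$)
$C{\left(l,O \right)} = \sqrt{O^{2} + l^{2}}$
$\left(w{\left(m \right)} + C{\left(-5,-9 \right)}\right) q{\left(6,-1 \right)} = \left(\sqrt{5} + \sqrt{\left(-9\right)^{2} + \left(-5\right)^{2}}\right) 6 = \left(\sqrt{5} + \sqrt{81 + 25}\right) 6 = \left(\sqrt{5} + \sqrt{106}\right) 6 = 6 \sqrt{5} + 6 \sqrt{106}$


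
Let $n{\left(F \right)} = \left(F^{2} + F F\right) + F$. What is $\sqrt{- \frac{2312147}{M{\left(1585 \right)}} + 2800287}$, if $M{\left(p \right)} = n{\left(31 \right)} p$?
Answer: $\frac{2 \sqrt{745354619283423415}}{1031835} \approx 1673.4$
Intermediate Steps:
$n{\left(F \right)} = F + 2 F^{2}$ ($n{\left(F \right)} = \left(F^{2} + F^{2}\right) + F = 2 F^{2} + F = F + 2 F^{2}$)
$M{\left(p \right)} = 1953 p$ ($M{\left(p \right)} = 31 \left(1 + 2 \cdot 31\right) p = 31 \left(1 + 62\right) p = 31 \cdot 63 p = 1953 p$)
$\sqrt{- \frac{2312147}{M{\left(1585 \right)}} + 2800287} = \sqrt{- \frac{2312147}{1953 \cdot 1585} + 2800287} = \sqrt{- \frac{2312147}{3095505} + 2800287} = \sqrt{\frac{8668300097788}{3095505}} = \frac{2 \sqrt{745354619283423415}}{1031835}$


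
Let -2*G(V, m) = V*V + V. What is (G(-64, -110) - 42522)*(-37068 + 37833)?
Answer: -34071570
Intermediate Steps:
G(V, m) = -V/2 - V²/2 (G(V, m) = -(V*V + V)/2 = -(V² + V)/2 = -(V + V²)/2 = -V/2 - V²/2)
(G(-64, -110) - 42522)*(-37068 + 37833) = (-½*(-64)*(1 - 64) - 42522)*(-37068 + 37833) = (-½*(-64)*(-63) - 42522)*765 = (-2016 - 42522)*765 = -44538*765 = -34071570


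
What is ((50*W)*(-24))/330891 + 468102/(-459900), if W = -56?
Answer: -6888081049/8454265050 ≈ -0.81475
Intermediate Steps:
((50*W)*(-24))/330891 + 468102/(-459900) = ((50*(-56))*(-24))/330891 + 468102/(-459900) = -2800*(-24)*(1/330891) + 468102*(-1/459900) = 67200*(1/330891) - 78017/76650 = 22400/110297 - 78017/76650 = -6888081049/8454265050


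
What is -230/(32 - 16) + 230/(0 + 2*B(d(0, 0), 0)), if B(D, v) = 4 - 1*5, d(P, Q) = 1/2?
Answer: -1035/8 ≈ -129.38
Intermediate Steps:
d(P, Q) = ½
B(D, v) = -1 (B(D, v) = 4 - 5 = -1)
-230/(32 - 16) + 230/(0 + 2*B(d(0, 0), 0)) = -230/(32 - 16) + 230/(0 + 2*(-1)) = -230/16 + 230/(0 - 2) = -230*1/16 + 230/(-2) = -115/8 + 230*(-½) = -115/8 - 115 = -1035/8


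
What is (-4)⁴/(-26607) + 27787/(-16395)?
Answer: -82613981/48469085 ≈ -1.7045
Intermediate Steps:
(-4)⁴/(-26607) + 27787/(-16395) = 256*(-1/26607) + 27787*(-1/16395) = -256/26607 - 27787/16395 = -82613981/48469085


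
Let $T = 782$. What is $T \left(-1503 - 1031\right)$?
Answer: $-1981588$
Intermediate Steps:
$T \left(-1503 - 1031\right) = 782 \left(-1503 - 1031\right) = 782 \left(-2534\right) = -1981588$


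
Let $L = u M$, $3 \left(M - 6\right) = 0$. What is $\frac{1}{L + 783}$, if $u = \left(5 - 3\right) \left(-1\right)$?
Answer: $\frac{1}{771} \approx 0.001297$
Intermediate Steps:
$u = -2$ ($u = 2 \left(-1\right) = -2$)
$M = 6$ ($M = 6 + \frac{1}{3} \cdot 0 = 6 + 0 = 6$)
$L = -12$ ($L = \left(-2\right) 6 = -12$)
$\frac{1}{L + 783} = \frac{1}{-12 + 783} = \frac{1}{771}$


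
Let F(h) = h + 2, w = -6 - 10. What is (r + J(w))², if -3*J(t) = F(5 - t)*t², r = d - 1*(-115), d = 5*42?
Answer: 24137569/9 ≈ 2.6820e+6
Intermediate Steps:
d = 210
w = -16
F(h) = 2 + h
r = 325 (r = 210 - 1*(-115) = 210 + 115 = 325)
J(t) = -t²*(7 - t)/3 (J(t) = -(2 + (5 - t))*t²/3 = -(7 - t)*t²/3 = -t²*(7 - t)/3)
(r + J(w))² = (325 + (⅓)*(-16)²*(-7 - 16))² = (325 + (⅓)*256*(-23))² = (325 - 5888/3)² = (-4913/3)² = 24137569/9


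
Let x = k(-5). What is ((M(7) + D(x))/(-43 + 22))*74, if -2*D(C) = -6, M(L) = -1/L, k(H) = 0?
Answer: -1480/147 ≈ -10.068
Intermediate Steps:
x = 0
D(C) = 3 (D(C) = -½*(-6) = 3)
((M(7) + D(x))/(-43 + 22))*74 = ((-1/7 + 3)/(-43 + 22))*74 = ((-1*⅐ + 3)/(-21))*74 = ((-⅐ + 3)*(-1/21))*74 = ((20/7)*(-1/21))*74 = -20/147*74 = -1480/147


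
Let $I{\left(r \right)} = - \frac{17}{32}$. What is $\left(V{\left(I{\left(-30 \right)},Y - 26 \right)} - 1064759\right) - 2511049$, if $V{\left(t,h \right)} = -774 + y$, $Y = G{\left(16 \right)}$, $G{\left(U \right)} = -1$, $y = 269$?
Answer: $-3576313$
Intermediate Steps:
$I{\left(r \right)} = - \frac{17}{32}$ ($I{\left(r \right)} = \left(-17\right) \frac{1}{32} = - \frac{17}{32}$)
$Y = -1$
$V{\left(t,h \right)} = -505$ ($V{\left(t,h \right)} = -774 + 269 = -505$)
$\left(V{\left(I{\left(-30 \right)},Y - 26 \right)} - 1064759\right) - 2511049 = \left(-505 - 1064759\right) - 2511049 = -1065264 - 2511049 = -3576313$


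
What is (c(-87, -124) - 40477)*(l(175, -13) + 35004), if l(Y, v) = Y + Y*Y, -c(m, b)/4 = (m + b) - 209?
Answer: -2552997788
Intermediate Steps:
c(m, b) = 836 - 4*b - 4*m (c(m, b) = -4*((m + b) - 209) = -4*((b + m) - 209) = -4*(-209 + b + m) = 836 - 4*b - 4*m)
l(Y, v) = Y + Y²
(c(-87, -124) - 40477)*(l(175, -13) + 35004) = ((836 - 4*(-124) - 4*(-87)) - 40477)*(175*(1 + 175) + 35004) = ((836 + 496 + 348) - 40477)*(175*176 + 35004) = (1680 - 40477)*(30800 + 35004) = -38797*65804 = -2552997788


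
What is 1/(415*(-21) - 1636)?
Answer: -1/10351 ≈ -9.6609e-5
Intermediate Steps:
1/(415*(-21) - 1636) = 1/(-8715 - 1636) = 1/(-10351) = -1/10351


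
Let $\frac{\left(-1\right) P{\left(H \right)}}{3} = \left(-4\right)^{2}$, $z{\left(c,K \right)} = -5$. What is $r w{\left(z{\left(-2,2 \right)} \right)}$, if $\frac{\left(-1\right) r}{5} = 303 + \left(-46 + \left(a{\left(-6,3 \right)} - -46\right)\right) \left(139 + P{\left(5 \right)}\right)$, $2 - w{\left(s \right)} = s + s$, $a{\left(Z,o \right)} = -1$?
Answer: $-12720$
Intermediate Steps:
$P{\left(H \right)} = -48$ ($P{\left(H \right)} = - 3 \left(-4\right)^{2} = \left(-3\right) 16 = -48$)
$w{\left(s \right)} = 2 - 2 s$ ($w{\left(s \right)} = 2 - \left(s + s\right) = 2 - 2 s$)
$r = -1060$ ($r = - 5 \left(303 + \left(-46 - -45\right) \left(139 - 48\right)\right) = - 5 \left(303 + \left(-46 + \left(-1 + 46\right)\right) 91\right) = - 5 \left(303 + \left(-46 + 45\right) 91\right) = - 5 \left(303 - 91\right) = \left(-5\right) 212 = -1060$)
$r w{\left(z{\left(-2,2 \right)} \right)} = - 1060 \left(2 - -10\right) = - 1060 \left(2 + 10\right) = \left(-1060\right) 12 = -12720$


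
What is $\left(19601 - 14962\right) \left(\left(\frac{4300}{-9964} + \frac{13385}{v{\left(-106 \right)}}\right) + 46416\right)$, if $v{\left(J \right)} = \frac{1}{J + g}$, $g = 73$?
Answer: $- \frac{4567865453386}{2491} \approx -1.8337 \cdot 10^{9}$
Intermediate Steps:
$v{\left(J \right)} = \frac{1}{73 + J}$ ($v{\left(J \right)} = \frac{1}{J + 73} = \frac{1}{73 + J}$)
$\left(19601 - 14962\right) \left(\left(\frac{4300}{-9964} + \frac{13385}{v{\left(-106 \right)}}\right) + 46416\right) = \left(19601 - 14962\right) \left(\left(\frac{4300}{-9964} + \frac{13385}{\frac{1}{73 - 106}}\right) + 46416\right) = 4639 \left(\left(4300 \left(- \frac{1}{9964}\right) + \frac{13385}{\frac{1}{-33}}\right) + 46416\right) = 4639 \left(\left(- \frac{1075}{2491} + \frac{13385}{- \frac{1}{33}}\right) + 46416\right) = 4639 \left(\left(- \frac{1075}{2491} + 13385 \left(-33\right)\right) + 46416\right) = 4639 \left(\left(- \frac{1075}{2491} - 441705\right) + 46416\right) = 4639 \left(- \frac{1100288230}{2491} + 46416\right) = 4639 \left(- \frac{984665974}{2491}\right) = - \frac{4567865453386}{2491}$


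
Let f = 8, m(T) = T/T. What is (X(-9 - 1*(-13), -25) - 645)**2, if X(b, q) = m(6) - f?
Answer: 425104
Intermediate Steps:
m(T) = 1
X(b, q) = -7 (X(b, q) = 1 - 1*8 = 1 - 8 = -7)
(X(-9 - 1*(-13), -25) - 645)**2 = (-7 - 645)**2 = (-652)**2 = 425104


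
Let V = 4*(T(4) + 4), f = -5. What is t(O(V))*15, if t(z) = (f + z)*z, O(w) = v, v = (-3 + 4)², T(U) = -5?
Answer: -60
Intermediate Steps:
V = -4 (V = 4*(-5 + 4) = 4*(-1) = -4)
v = 1 (v = 1² = 1)
O(w) = 1
t(z) = z*(-5 + z) (t(z) = (-5 + z)*z = z*(-5 + z))
t(O(V))*15 = (1*(-5 + 1))*15 = (1*(-4))*15 = -4*15 = -60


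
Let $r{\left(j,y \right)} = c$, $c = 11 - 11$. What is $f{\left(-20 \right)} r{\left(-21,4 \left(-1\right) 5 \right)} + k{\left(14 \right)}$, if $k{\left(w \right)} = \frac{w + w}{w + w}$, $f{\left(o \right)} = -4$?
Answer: $1$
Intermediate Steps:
$k{\left(w \right)} = 1$ ($k{\left(w \right)} = \frac{2 w}{2 w} = 2 w \frac{1}{2 w} = 1$)
$c = 0$ ($c = 11 - 11 = 0$)
$r{\left(j,y \right)} = 0$
$f{\left(-20 \right)} r{\left(-21,4 \left(-1\right) 5 \right)} + k{\left(14 \right)} = \left(-4\right) 0 + 1 = 0 + 1 = 1$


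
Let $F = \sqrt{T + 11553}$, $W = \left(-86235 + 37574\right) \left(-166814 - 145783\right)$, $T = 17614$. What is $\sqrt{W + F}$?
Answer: $\sqrt{15211282617 + \sqrt{29167}} \approx 1.2333 \cdot 10^{5}$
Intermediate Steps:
$W = 15211282617$ ($W = \left(-48661\right) \left(-312597\right) = 15211282617$)
$F = \sqrt{29167}$ ($F = \sqrt{17614 + 11553} = \sqrt{29167} \approx 170.78$)
$\sqrt{W + F} = \sqrt{15211282617 + \sqrt{29167}}$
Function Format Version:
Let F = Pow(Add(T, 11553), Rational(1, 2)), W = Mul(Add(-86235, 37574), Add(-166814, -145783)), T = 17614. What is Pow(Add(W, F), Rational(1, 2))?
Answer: Pow(Add(15211282617, Pow(29167, Rational(1, 2))), Rational(1, 2)) ≈ 1.2333e+5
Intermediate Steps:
W = 15211282617 (W = Mul(-48661, -312597) = 15211282617)
F = Pow(29167, Rational(1, 2)) (F = Pow(Add(17614, 11553), Rational(1, 2)) = Pow(29167, Rational(1, 2)) ≈ 170.78)
Pow(Add(W, F), Rational(1, 2)) = Pow(Add(15211282617, Pow(29167, Rational(1, 2))), Rational(1, 2))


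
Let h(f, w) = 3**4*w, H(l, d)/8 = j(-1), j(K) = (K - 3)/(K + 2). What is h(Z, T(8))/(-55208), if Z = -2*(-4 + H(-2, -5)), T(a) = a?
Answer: -81/6901 ≈ -0.011737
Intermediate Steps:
j(K) = (-3 + K)/(2 + K)
H(l, d) = -32 (H(l, d) = 8*((-3 - 1)/(2 - 1)) = 8*(-4/1) = 8*(1*(-4)) = 8*(-4) = -32)
Z = 72 (Z = -2*(-4 - 32) = -2*(-36) = 72)
h(f, w) = 81*w
h(Z, T(8))/(-55208) = (81*8)/(-55208) = 648*(-1/55208) = -81/6901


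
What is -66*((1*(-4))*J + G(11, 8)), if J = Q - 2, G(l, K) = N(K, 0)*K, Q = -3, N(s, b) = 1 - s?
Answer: 2376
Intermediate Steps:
G(l, K) = K*(1 - K) (G(l, K) = (1 - K)*K = K*(1 - K))
J = -5 (J = -3 - 2 = -5)
-66*((1*(-4))*J + G(11, 8)) = -66*((1*(-4))*(-5) + 8*(1 - 1*8)) = -66*(-4*(-5) + 8*(1 - 8)) = -66*(20 + 8*(-7)) = -66*(20 - 56) = -66*(-36) = 2376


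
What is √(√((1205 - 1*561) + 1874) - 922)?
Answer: √(-922 + √2518) ≈ 29.527*I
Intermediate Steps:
√(√((1205 - 1*561) + 1874) - 922) = √(√((1205 - 561) + 1874) - 922) = √(√(644 + 1874) - 922) = √(√2518 - 922) = √(-922 + √2518)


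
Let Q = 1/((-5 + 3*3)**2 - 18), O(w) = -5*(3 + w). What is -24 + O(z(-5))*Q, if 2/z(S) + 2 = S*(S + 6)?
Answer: -241/14 ≈ -17.214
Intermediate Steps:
z(S) = 2/(-2 + S*(6 + S)) (z(S) = 2/(-2 + S*(S + 6)) = 2/(-2 + S*(6 + S)))
O(w) = -15 - 5*w
Q = -1/2 (Q = 1/((-5 + 9)**2 - 18) = 1/(4**2 - 18) = 1/(16 - 18) = 1/(-2) = -1/2 ≈ -0.50000)
-24 + O(z(-5))*Q = -24 + (-15 - 10/(-2 + (-5)**2 + 6*(-5)))*(-1/2) = -24 + (-15 - 10/(-2 + 25 - 30))*(-1/2) = -24 + (-15 - 10/(-7))*(-1/2) = -24 + (-15 - 10*(-1)/7)*(-1/2) = -24 + (-15 - 5*(-2/7))*(-1/2) = -24 + (-15 + 10/7)*(-1/2) = -24 - 95/7*(-1/2) = -24 + 95/14 = -241/14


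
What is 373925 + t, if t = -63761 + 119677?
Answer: 429841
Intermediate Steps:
t = 55916
373925 + t = 373925 + 55916 = 429841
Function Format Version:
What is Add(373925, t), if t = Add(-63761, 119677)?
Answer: 429841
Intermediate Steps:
t = 55916
Add(373925, t) = Add(373925, 55916) = 429841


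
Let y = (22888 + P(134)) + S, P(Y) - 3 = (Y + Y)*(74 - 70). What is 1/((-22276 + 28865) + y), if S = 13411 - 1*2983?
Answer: 1/40980 ≈ 2.4402e-5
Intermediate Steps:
P(Y) = 3 + 8*Y (P(Y) = 3 + (Y + Y)*(74 - 70) = 3 + (2*Y)*4 = 3 + 8*Y)
S = 10428 (S = 13411 - 2983 = 10428)
y = 34391 (y = (22888 + (3 + 8*134)) + 10428 = (22888 + (3 + 1072)) + 10428 = (22888 + 1075) + 10428 = 23963 + 10428 = 34391)
1/((-22276 + 28865) + y) = 1/((-22276 + 28865) + 34391) = 1/(6589 + 34391) = 1/40980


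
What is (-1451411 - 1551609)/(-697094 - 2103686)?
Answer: 150151/140039 ≈ 1.0722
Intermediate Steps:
(-1451411 - 1551609)/(-697094 - 2103686) = -3003020/(-2800780) = -3003020*(-1/2800780) = 150151/140039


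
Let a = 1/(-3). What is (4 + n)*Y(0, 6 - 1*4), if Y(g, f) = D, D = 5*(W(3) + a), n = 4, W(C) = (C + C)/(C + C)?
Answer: 80/3 ≈ 26.667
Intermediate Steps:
a = -1/3 ≈ -0.33333
W(C) = 1 (W(C) = (2*C)/((2*C)) = (2*C)*(1/(2*C)) = 1)
D = 10/3 (D = 5*(1 - 1/3) = 5*(2/3) = 10/3 ≈ 3.3333)
Y(g, f) = 10/3
(4 + n)*Y(0, 6 - 1*4) = (4 + 4)*(10/3) = 8*(10/3) = 80/3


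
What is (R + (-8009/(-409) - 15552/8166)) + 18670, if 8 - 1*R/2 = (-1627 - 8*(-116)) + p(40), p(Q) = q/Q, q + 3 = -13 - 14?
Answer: 22380827221/1113298 ≈ 20103.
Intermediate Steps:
q = -30 (q = -3 + (-13 - 14) = -3 - 27 = -30)
p(Q) = -30/Q
R = 2831/2 (R = 16 - 2*((-1627 - 8*(-116)) - 30/40) = 16 - 2*((-1627 + 928) - 30*1/40) = 16 - 2*(-699 - ¾) = 16 - 2*(-2799/4) = 16 + 2799/2 = 2831/2 ≈ 1415.5)
(R + (-8009/(-409) - 15552/8166)) + 18670 = (2831/2 + (-8009/(-409) - 15552/8166)) + 18670 = (2831/2 + (-8009*(-1/409) - 15552*1/8166)) + 18670 = (2831/2 + (8009/409 - 2592/1361)) + 18670 = (2831/2 + 9840121/556649) + 18670 = 1595553561/1113298 + 18670 = 22380827221/1113298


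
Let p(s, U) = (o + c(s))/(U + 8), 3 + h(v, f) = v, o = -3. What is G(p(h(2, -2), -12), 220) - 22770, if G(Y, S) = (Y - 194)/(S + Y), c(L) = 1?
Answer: -1115773/49 ≈ -22771.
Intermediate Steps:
h(v, f) = -3 + v
p(s, U) = -2/(8 + U) (p(s, U) = (-3 + 1)/(U + 8) = -2/(8 + U))
G(Y, S) = (-194 + Y)/(S + Y)
G(p(h(2, -2), -12), 220) - 22770 = (-194 - 2/(8 - 12))/(220 - 2/(8 - 12)) - 22770 = (-194 - 2/(-4))/(220 - 2/(-4)) - 22770 = (-194 - 2*(-¼))/(220 - 2*(-¼)) - 22770 = (-194 + ½)/(220 + ½) - 22770 = -387/2/(441/2) - 22770 = (2/441)*(-387/2) - 22770 = -43/49 - 22770 = -1115773/49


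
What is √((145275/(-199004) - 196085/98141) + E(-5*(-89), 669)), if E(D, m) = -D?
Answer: I*√252634193889634891205/751171214 ≈ 21.16*I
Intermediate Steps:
√((145275/(-199004) - 196085/98141) + E(-5*(-89), 669)) = √((145275/(-199004) - 196085/98141) - (-5)*(-89)) = √((145275*(-1/199004) - 196085*1/98141) - 1*445) = √((-11175/15308 - 196085/98141) - 445) = √(-4098394855/1502342428 - 445) = √(-672640775315/1502342428) = I*√252634193889634891205/751171214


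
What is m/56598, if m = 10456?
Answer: 5228/28299 ≈ 0.18474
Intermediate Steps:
m/56598 = 10456/56598 = 10456*(1/56598) = 5228/28299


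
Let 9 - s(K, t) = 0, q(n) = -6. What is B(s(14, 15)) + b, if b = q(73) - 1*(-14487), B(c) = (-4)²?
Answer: 14497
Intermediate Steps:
s(K, t) = 9 (s(K, t) = 9 - 1*0 = 9 + 0 = 9)
B(c) = 16
b = 14481 (b = -6 - 1*(-14487) = -6 + 14487 = 14481)
B(s(14, 15)) + b = 16 + 14481 = 14497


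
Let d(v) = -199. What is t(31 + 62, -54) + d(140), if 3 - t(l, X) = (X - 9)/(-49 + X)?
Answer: -20251/103 ≈ -196.61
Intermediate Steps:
t(l, X) = 3 - (-9 + X)/(-49 + X) (t(l, X) = 3 - (X - 9)/(-49 + X) = 3 - (-9 + X)/(-49 + X))
t(31 + 62, -54) + d(140) = 2*(-69 - 54)/(-49 - 54) - 199 = 2*(-123)/(-103) - 199 = 2*(-1/103)*(-123) - 199 = 246/103 - 199 = -20251/103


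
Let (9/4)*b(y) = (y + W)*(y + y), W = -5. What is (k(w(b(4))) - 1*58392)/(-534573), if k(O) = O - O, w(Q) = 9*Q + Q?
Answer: 6488/59397 ≈ 0.10923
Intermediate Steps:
b(y) = 8*y*(-5 + y)/9 (b(y) = 4*((y - 5)*(y + y))/9 = 4*((-5 + y)*(2*y))/9 = 4*(2*y*(-5 + y))/9 = 8*y*(-5 + y)/9)
w(Q) = 10*Q
k(O) = 0
(k(w(b(4))) - 1*58392)/(-534573) = (0 - 1*58392)/(-534573) = (0 - 58392)*(-1/534573) = -58392*(-1/534573) = 6488/59397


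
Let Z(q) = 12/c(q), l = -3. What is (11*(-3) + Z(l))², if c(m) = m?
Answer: 1369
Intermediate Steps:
Z(q) = 12/q
(11*(-3) + Z(l))² = (11*(-3) + 12/(-3))² = (-33 + 12*(-⅓))² = (-33 - 4)² = (-37)² = 1369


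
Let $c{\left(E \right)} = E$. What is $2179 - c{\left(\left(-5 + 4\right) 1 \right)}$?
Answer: $2180$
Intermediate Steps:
$2179 - c{\left(\left(-5 + 4\right) 1 \right)} = 2179 - \left(-5 + 4\right) 1 = 2179 - \left(-1\right) 1 = 2179 - -1 = 2179 + 1 = 2180$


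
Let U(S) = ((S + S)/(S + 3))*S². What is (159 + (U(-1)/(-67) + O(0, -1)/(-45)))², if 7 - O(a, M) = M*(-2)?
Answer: 9181280761/363609 ≈ 25250.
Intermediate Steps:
U(S) = 2*S³/(3 + S) (U(S) = ((2*S)/(3 + S))*S² = (2*S/(3 + S))*S² = 2*S³/(3 + S))
O(a, M) = 7 + 2*M (O(a, M) = 7 - M*(-2) = 7 - (-2)*M = 7 + 2*M)
(159 + (U(-1)/(-67) + O(0, -1)/(-45)))² = (159 + ((2*(-1)³/(3 - 1))/(-67) + (7 + 2*(-1))/(-45)))² = (159 + ((2*(-1)/2)*(-1/67) + (7 - 2)*(-1/45)))² = (159 + ((2*(-1)*(½))*(-1/67) + 5*(-1/45)))² = (159 + (-1*(-1/67) - ⅑))² = (159 + (1/67 - ⅑))² = (159 - 58/603)² = (95819/603)² = 9181280761/363609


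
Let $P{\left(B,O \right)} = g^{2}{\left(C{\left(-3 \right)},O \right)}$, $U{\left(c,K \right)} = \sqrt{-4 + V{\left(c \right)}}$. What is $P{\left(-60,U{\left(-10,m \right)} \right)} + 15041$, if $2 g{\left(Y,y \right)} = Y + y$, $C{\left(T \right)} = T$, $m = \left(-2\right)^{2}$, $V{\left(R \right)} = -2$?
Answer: $\frac{60167}{4} - \frac{3 i \sqrt{6}}{2} \approx 15042.0 - 3.6742 i$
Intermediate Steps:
$m = 4$
$U{\left(c,K \right)} = i \sqrt{6}$ ($U{\left(c,K \right)} = \sqrt{-4 - 2} = \sqrt{-6} = i \sqrt{6}$)
$g{\left(Y,y \right)} = \frac{Y}{2} + \frac{y}{2}$ ($g{\left(Y,y \right)} = \frac{Y + y}{2} = \frac{Y}{2} + \frac{y}{2}$)
$P{\left(B,O \right)} = \left(- \frac{3}{2} + \frac{O}{2}\right)^{2}$ ($P{\left(B,O \right)} = \left(\frac{1}{2} \left(-3\right) + \frac{O}{2}\right)^{2} = \left(- \frac{3}{2} + \frac{O}{2}\right)^{2}$)
$P{\left(-60,U{\left(-10,m \right)} \right)} + 15041 = \frac{\left(-3 + i \sqrt{6}\right)^{2}}{4} + 15041 = 15041 + \frac{\left(-3 + i \sqrt{6}\right)^{2}}{4}$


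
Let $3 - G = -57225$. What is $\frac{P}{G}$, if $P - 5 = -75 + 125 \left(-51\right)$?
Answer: $- \frac{6445}{57228} \approx -0.11262$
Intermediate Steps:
$G = 57228$ ($G = 3 - -57225 = 3 + 57225 = 57228$)
$P = -6445$ ($P = 5 + \left(-75 + 125 \left(-51\right)\right) = 5 - 6450 = -6445$)
$\frac{P}{G} = - \frac{6445}{57228}$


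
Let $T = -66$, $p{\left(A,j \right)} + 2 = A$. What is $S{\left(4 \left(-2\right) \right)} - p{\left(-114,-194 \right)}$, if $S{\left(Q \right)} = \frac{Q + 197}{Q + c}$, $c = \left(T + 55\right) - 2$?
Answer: $107$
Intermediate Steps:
$p{\left(A,j \right)} = -2 + A$
$c = -13$ ($c = \left(-66 + 55\right) - 2 = -11 - 2 = -13$)
$S{\left(Q \right)} = \frac{197 + Q}{-13 + Q}$ ($S{\left(Q \right)} = \frac{Q + 197}{Q - 13} = \frac{197 + Q}{-13 + Q}$)
$S{\left(4 \left(-2\right) \right)} - p{\left(-114,-194 \right)} = \frac{197 + 4 \left(-2\right)}{-13 + 4 \left(-2\right)} - \left(-2 - 114\right) = \frac{197 - 8}{-13 - 8} - -116 = \frac{1}{-21} \cdot 189 + 116 = \left(- \frac{1}{21}\right) 189 + 116 = -9 + 116 = 107$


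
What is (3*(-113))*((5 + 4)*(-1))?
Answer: 3051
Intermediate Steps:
(3*(-113))*((5 + 4)*(-1)) = -3051*(-1) = -339*(-9) = 3051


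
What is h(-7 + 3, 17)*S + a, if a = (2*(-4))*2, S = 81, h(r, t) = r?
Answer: -340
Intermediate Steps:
a = -16 (a = -8*2 = -16)
h(-7 + 3, 17)*S + a = (-7 + 3)*81 - 16 = -4*81 - 16 = -324 - 16 = -340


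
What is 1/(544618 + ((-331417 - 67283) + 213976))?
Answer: 1/359894 ≈ 2.7786e-6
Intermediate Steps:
1/(544618 + ((-331417 - 67283) + 213976)) = 1/(544618 + (-398700 + 213976)) = 1/(544618 - 184724) = 1/359894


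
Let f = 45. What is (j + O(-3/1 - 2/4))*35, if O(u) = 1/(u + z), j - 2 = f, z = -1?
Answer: 14735/9 ≈ 1637.2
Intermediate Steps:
j = 47 (j = 2 + 45 = 47)
O(u) = 1/(-1 + u) (O(u) = 1/(u - 1) = 1/(-1 + u))
(j + O(-3/1 - 2/4))*35 = (47 + 1/(-1 + (-3/1 - 2/4)))*35 = (47 + 1/(-1 + (-3*1 - 2*¼)))*35 = (47 + 1/(-1 + (-3 - ½)))*35 = (47 + 1/(-1 - 7/2))*35 = (47 + 1/(-9/2))*35 = (47 - 2/9)*35 = (421/9)*35 = 14735/9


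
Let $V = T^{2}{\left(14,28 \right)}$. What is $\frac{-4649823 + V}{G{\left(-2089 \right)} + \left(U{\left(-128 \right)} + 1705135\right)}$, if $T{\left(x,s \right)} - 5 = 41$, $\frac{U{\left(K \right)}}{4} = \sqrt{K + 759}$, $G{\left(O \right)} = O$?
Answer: $- \frac{3957629407761}{1450182834010} + \frac{4647707 \sqrt{631}}{725091417005} \approx -2.7289$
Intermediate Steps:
$U{\left(K \right)} = 4 \sqrt{759 + K}$ ($U{\left(K \right)} = 4 \sqrt{K + 759} = 4 \sqrt{759 + K}$)
$T{\left(x,s \right)} = 46$ ($T{\left(x,s \right)} = 5 + 41 = 46$)
$V = 2116$ ($V = 46^{2} = 2116$)
$\frac{-4649823 + V}{G{\left(-2089 \right)} + \left(U{\left(-128 \right)} + 1705135\right)} = \frac{-4649823 + 2116}{-2089 + \left(4 \sqrt{759 - 128} + 1705135\right)} = - \frac{4647707}{-2089 + \left(4 \sqrt{631} + 1705135\right)} = - \frac{4647707}{-2089 + \left(1705135 + 4 \sqrt{631}\right)} = - \frac{4647707}{1703046 + 4 \sqrt{631}}$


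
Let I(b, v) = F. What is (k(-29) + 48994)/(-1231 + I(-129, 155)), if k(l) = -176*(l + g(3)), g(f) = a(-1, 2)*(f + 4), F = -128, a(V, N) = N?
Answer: -51634/1359 ≈ -37.994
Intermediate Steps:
g(f) = 8 + 2*f (g(f) = 2*(f + 4) = 2*(4 + f) = 8 + 2*f)
I(b, v) = -128
k(l) = -2464 - 176*l (k(l) = -176*(l + (8 + 2*3)) = -176*(l + (8 + 6)) = -176*(l + 14) = -176*(14 + l) = -2464 - 176*l)
(k(-29) + 48994)/(-1231 + I(-129, 155)) = ((-2464 - 176*(-29)) + 48994)/(-1231 - 128) = ((-2464 + 5104) + 48994)/(-1359) = (2640 + 48994)*(-1/1359) = 51634*(-1/1359) = -51634/1359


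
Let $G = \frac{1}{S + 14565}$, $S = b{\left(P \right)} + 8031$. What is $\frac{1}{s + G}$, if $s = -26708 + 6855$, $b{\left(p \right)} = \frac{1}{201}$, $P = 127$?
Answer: $- \frac{4541797}{90168295640} \approx -5.037 \cdot 10^{-5}$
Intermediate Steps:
$b{\left(p \right)} = \frac{1}{201}$
$S = \frac{1614232}{201}$ ($S = \frac{1}{201} + 8031 = \frac{1614232}{201} \approx 8031.0$)
$s = -19853$
$G = \frac{201}{4541797}$ ($G = \frac{1}{\frac{1614232}{201} + 14565} = \frac{1}{\frac{4541797}{201}} = \frac{201}{4541797} \approx 4.4256 \cdot 10^{-5}$)
$\frac{1}{s + G} = \frac{1}{-19853 + \frac{201}{4541797}} = \frac{1}{- \frac{90168295640}{4541797}} = - \frac{4541797}{90168295640}$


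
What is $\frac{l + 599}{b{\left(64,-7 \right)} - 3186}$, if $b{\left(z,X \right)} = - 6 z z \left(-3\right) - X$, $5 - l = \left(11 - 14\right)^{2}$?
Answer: $\frac{595}{70549} \approx 0.0084338$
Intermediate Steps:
$l = -4$ ($l = 5 - \left(11 - 14\right)^{2} = 5 - \left(-3\right)^{2} = 5 - 9 = -4$)
$b{\left(z,X \right)} = - X + 18 z^{2}$ ($b{\left(z,X \right)} = - 6 z^{2} \left(-3\right) - X = - 6 \left(- 3 z^{2}\right) - X = 18 z^{2} - X = - X + 18 z^{2}$)
$\frac{l + 599}{b{\left(64,-7 \right)} - 3186} = \frac{-4 + 599}{\left(\left(-1\right) \left(-7\right) + 18 \cdot 64^{2}\right) - 3186} = \frac{595}{\left(7 + 18 \cdot 4096\right) - 3186} = \frac{595}{\left(7 + 73728\right) - 3186} = \frac{595}{73735 - 3186} = \frac{595}{70549}$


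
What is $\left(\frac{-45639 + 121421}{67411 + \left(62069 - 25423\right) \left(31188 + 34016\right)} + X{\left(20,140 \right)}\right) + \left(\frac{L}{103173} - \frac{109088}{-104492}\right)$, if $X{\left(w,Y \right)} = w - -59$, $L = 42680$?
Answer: $\frac{8224872753278251411}{102226061261038435} \approx 80.458$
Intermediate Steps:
$X{\left(w,Y \right)} = 59 + w$ ($X{\left(w,Y \right)} = w + 59 = 59 + w$)
$\left(\frac{-45639 + 121421}{67411 + \left(62069 - 25423\right) \left(31188 + 34016\right)} + X{\left(20,140 \right)}\right) + \left(\frac{L}{103173} - \frac{109088}{-104492}\right) = \left(\frac{-45639 + 121421}{67411 + \left(62069 - 25423\right) \left(31188 + 34016\right)} + \left(59 + 20\right)\right) + \left(\frac{42680}{103173} - \frac{109088}{-104492}\right) = \left(\frac{75782}{67411 + 36646 \cdot 65204} + 79\right) + \left(42680 \cdot \frac{1}{103173} - - \frac{27272}{26123}\right) = \left(\frac{75782}{67411 + 2389465784} + 79\right) + \left(\frac{42680}{103173} + \frac{27272}{26123}\right) = \left(\frac{75782}{2389533195} + 79\right) + \frac{3928663696}{2695188279} = \left(75782 \cdot \frac{1}{2389533195} + 79\right) + \frac{3928663696}{2695188279} = \left(\frac{10826}{341361885} + 79\right) + \frac{3928663696}{2695188279} = \frac{26967599741}{341361885} + \frac{3928663696}{2695188279} = \frac{8224872753278251411}{102226061261038435}$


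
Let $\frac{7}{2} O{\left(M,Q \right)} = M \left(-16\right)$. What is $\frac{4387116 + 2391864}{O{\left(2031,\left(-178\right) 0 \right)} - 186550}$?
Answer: $- \frac{23726430}{685421} \approx -34.616$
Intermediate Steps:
$O{\left(M,Q \right)} = - \frac{32 M}{7}$ ($O{\left(M,Q \right)} = \frac{2 M \left(-16\right)}{7} = \frac{2 \left(- 16 M\right)}{7} = - \frac{32 M}{7}$)
$\frac{4387116 + 2391864}{O{\left(2031,\left(-178\right) 0 \right)} - 186550} = \frac{4387116 + 2391864}{\left(- \frac{32}{7}\right) 2031 - 186550} = \frac{6778980}{- \frac{64992}{7} - 186550} = \frac{6778980}{- \frac{1370842}{7}} = 6778980 \left(- \frac{7}{1370842}\right) = - \frac{23726430}{685421}$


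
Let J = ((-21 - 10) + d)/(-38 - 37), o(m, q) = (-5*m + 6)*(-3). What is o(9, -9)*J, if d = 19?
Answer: 468/25 ≈ 18.720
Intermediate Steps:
o(m, q) = -18 + 15*m (o(m, q) = (6 - 5*m)*(-3) = -18 + 15*m)
J = 4/25 (J = ((-21 - 10) + 19)/(-38 - 37) = (-31 + 19)/(-75) = -12*(-1/75) = 4/25 ≈ 0.16000)
o(9, -9)*J = (-18 + 15*9)*(4/25) = (-18 + 135)*(4/25) = 117*(4/25) = 468/25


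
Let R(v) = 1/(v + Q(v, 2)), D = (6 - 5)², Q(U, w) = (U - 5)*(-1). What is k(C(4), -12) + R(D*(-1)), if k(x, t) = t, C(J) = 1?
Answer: -59/5 ≈ -11.800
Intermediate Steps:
Q(U, w) = 5 - U (Q(U, w) = (-5 + U)*(-1) = 5 - U)
D = 1 (D = 1² = 1)
R(v) = ⅕ (R(v) = 1/(v + (5 - v)) = 1/5 = ⅕)
k(C(4), -12) + R(D*(-1)) = -12 + ⅕ = -59/5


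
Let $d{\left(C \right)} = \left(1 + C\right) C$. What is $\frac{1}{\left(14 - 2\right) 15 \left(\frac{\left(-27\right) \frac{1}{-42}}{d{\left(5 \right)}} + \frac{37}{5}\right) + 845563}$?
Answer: $\frac{7}{5928292} \approx 1.1808 \cdot 10^{-6}$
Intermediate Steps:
$d{\left(C \right)} = C \left(1 + C\right)$
$\frac{1}{\left(14 - 2\right) 15 \left(\frac{\left(-27\right) \frac{1}{-42}}{d{\left(5 \right)}} + \frac{37}{5}\right) + 845563} = \frac{1}{\left(14 - 2\right) 15 \left(\frac{\left(-27\right) \frac{1}{-42}}{5 \left(1 + 5\right)} + \frac{37}{5}\right) + 845563} = \frac{1}{12 \cdot 15 \left(\frac{\left(-27\right) \left(- \frac{1}{42}\right)}{5 \cdot 6} + 37 \cdot \frac{1}{5}\right) + 845563} = \frac{1}{180 \left(\frac{9}{14 \cdot 30} + \frac{37}{5}\right) + 845563} = \frac{1}{180 \left(\frac{9}{14} \cdot \frac{1}{30} + \frac{37}{5}\right) + 845563} = \frac{1}{180 \left(\frac{3}{140} + \frac{37}{5}\right) + 845563} = \frac{1}{180 \cdot \frac{1039}{140} + 845563} = \frac{1}{\frac{9351}{7} + 845563} = \frac{1}{\frac{5928292}{7}} = \frac{7}{5928292}$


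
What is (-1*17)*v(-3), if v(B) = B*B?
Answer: -153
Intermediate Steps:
v(B) = B²
(-1*17)*v(-3) = -1*17*(-3)² = -17*9 = -153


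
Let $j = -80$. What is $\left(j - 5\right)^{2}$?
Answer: $7225$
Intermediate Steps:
$\left(j - 5\right)^{2} = \left(-80 - 5\right)^{2} = \left(-85\right)^{2} = 7225$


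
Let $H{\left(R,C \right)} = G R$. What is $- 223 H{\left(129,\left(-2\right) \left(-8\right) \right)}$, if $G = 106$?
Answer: $-3049302$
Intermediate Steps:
$H{\left(R,C \right)} = 106 R$
$- 223 H{\left(129,\left(-2\right) \left(-8\right) \right)} = - 223 \cdot 106 \cdot 129 = \left(-223\right) 13674 = -3049302$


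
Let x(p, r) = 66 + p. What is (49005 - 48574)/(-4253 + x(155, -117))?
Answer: -431/4032 ≈ -0.10689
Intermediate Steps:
(49005 - 48574)/(-4253 + x(155, -117)) = (49005 - 48574)/(-4253 + (66 + 155)) = 431/(-4253 + 221) = 431/(-4032) = 431*(-1/4032) = -431/4032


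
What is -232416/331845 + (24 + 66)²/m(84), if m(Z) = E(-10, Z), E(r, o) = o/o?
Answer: 895904028/110615 ≈ 8099.3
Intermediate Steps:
E(r, o) = 1
m(Z) = 1
-232416/331845 + (24 + 66)²/m(84) = -232416/331845 + (24 + 66)²/1 = -232416*1/331845 + 90²*1 = -77472/110615 + 8100*1 = -77472/110615 + 8100 = 895904028/110615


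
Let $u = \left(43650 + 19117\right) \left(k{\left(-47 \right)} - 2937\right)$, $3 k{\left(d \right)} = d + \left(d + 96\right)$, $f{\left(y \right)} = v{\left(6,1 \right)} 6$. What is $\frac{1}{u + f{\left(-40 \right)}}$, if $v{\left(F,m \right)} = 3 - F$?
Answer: $- \frac{3}{552914557} \approx -5.4258 \cdot 10^{-9}$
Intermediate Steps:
$f{\left(y \right)} = -18$ ($f{\left(y \right)} = \left(3 - 6\right) 6 = \left(-3\right) 6 = -18$)
$k{\left(d \right)} = 32 + \frac{2 d}{3}$ ($k{\left(d \right)} = \frac{d + \left(d + 96\right)}{3} = \frac{d + \left(96 + d\right)}{3} = \frac{96 + 2 d}{3} = 32 + \frac{2 d}{3}$)
$u = - \frac{552914503}{3}$ ($u = \left(43650 + 19117\right) \left(\left(32 + \frac{2}{3} \left(-47\right)\right) - 2937\right) = 62767 \left(\left(32 - \frac{94}{3}\right) - 2937\right) = 62767 \left(\frac{2}{3} - 2937\right) = 62767 \left(- \frac{8809}{3}\right) = - \frac{552914503}{3} \approx -1.843 \cdot 10^{8}$)
$\frac{1}{u + f{\left(-40 \right)}} = \frac{1}{- \frac{552914503}{3} - 18} = \frac{1}{- \frac{552914557}{3}} = - \frac{3}{552914557}$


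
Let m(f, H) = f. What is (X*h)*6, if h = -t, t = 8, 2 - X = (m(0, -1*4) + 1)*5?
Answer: 144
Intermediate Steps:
X = -3 (X = 2 - (0 + 1)*5 = 2 - 5 = -3)
h = -8 (h = -1*8 = -8)
(X*h)*6 = -3*(-8)*6 = 24*6 = 144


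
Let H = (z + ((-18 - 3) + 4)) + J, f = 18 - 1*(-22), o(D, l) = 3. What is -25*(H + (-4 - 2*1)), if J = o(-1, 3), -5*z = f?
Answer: 700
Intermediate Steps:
f = 40 (f = 18 + 22 = 40)
z = -8 (z = -1/5*40 = -8)
J = 3
H = -22 (H = (-8 + ((-18 - 3) + 4)) + 3 = (-8 + (-21 + 4)) + 3 = (-8 - 17) + 3 = -25 + 3 = -22)
-25*(H + (-4 - 2*1)) = -25*(-22 + (-4 - 2*1)) = -25*(-22 + (-4 - 2)) = -25*(-22 - 6) = -25*(-28) = 700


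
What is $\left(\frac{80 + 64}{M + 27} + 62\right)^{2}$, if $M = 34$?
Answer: $\frac{15413476}{3721} \approx 4142.3$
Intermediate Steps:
$\left(\frac{80 + 64}{M + 27} + 62\right)^{2} = \left(\frac{80 + 64}{34 + 27} + 62\right)^{2} = \left(\frac{144}{61} + 62\right)^{2} = \left(\frac{3926}{61}\right)^{2} = \frac{15413476}{3721}$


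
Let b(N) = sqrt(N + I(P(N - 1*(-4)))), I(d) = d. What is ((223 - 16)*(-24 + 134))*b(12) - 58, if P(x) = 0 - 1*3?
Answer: 68252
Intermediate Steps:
P(x) = -3 (P(x) = 0 - 3 = -3)
b(N) = sqrt(-3 + N) (b(N) = sqrt(N - 3) = sqrt(-3 + N))
((223 - 16)*(-24 + 134))*b(12) - 58 = ((223 - 16)*(-24 + 134))*sqrt(-3 + 12) - 58 = (207*110)*sqrt(9) - 58 = 22770*3 - 58 = 68310 - 58 = 68252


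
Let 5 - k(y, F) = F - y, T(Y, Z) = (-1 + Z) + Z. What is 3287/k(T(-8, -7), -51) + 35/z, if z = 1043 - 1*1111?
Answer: 222081/2788 ≈ 79.656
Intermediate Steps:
T(Y, Z) = -1 + 2*Z
k(y, F) = 5 + y - F (k(y, F) = 5 - (F - y) = 5 + (y - F) = 5 + y - F)
z = -68 (z = 1043 - 1111 = -68)
3287/k(T(-8, -7), -51) + 35/z = 3287/(5 + (-1 + 2*(-7)) - 1*(-51)) + 35/(-68) = 3287/(5 + (-1 - 14) + 51) + 35*(-1/68) = 3287/(5 - 15 + 51) - 35/68 = 3287/41 - 35/68 = 222081/2788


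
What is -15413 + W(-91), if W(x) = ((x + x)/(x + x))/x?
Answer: -1402584/91 ≈ -15413.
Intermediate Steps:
W(x) = 1/x (W(x) = ((2*x)/((2*x)))/x = ((2*x)*(1/(2*x)))/x = 1/x)
-15413 + W(-91) = -15413 + 1/(-91) = -15413 - 1/91 = -1402584/91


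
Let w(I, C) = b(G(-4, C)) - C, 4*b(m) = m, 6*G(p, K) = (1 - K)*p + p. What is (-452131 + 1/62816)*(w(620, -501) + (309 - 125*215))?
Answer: 4455927646999235/376896 ≈ 1.1823e+10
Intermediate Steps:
G(p, K) = p/6 + p*(1 - K)/6 (G(p, K) = ((1 - K)*p + p)/6 = (p*(1 - K) + p)/6 = (p + p*(1 - K))/6 = p/6 + p*(1 - K)/6)
b(m) = m/4
w(I, C) = -⅓ - 5*C/6 (w(I, C) = ((⅙)*(-4)*(2 - C))/4 - C = (-4/3 + 2*C/3)/4 - C = (-⅓ + C/6) - C = -⅓ - 5*C/6)
(-452131 + 1/62816)*(w(620, -501) + (309 - 125*215)) = (-452131 + 1/62816)*((-⅓ - ⅚*(-501)) + (309 - 125*215)) = (-452131 + 1/62816)*((-⅓ + 835/2) + (309 - 26875)) = -28401060895*(2503/6 - 26566)/62816 = -28401060895/62816*(-156893/6) = 4455927646999235/376896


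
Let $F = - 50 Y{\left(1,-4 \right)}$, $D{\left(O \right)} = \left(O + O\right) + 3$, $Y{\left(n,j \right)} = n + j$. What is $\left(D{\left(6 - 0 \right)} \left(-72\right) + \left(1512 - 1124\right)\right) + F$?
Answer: $-542$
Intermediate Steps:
$Y{\left(n,j \right)} = j + n$
$D{\left(O \right)} = 3 + 2 O$ ($D{\left(O \right)} = 2 O + 3 = 3 + 2 O$)
$F = 150$ ($F = - 50 \left(-4 + 1\right) = \left(-50\right) \left(-3\right) = 150$)
$\left(D{\left(6 - 0 \right)} \left(-72\right) + \left(1512 - 1124\right)\right) + F = \left(\left(3 + 2 \left(6 - 0\right)\right) \left(-72\right) + \left(1512 - 1124\right)\right) + 150 = \left(\left(3 + 2 \left(6 + 0\right)\right) \left(-72\right) + \left(1512 - 1124\right)\right) + 150 = \left(\left(3 + 2 \cdot 6\right) \left(-72\right) + 388\right) + 150 = \left(\left(3 + 12\right) \left(-72\right) + 388\right) + 150 = \left(15 \left(-72\right) + 388\right) + 150 = \left(-1080 + 388\right) + 150 = -692 + 150 = -542$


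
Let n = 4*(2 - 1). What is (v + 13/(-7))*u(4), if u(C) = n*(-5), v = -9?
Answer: 1520/7 ≈ 217.14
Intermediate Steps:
n = 4 (n = 4*1 = 4)
u(C) = -20 (u(C) = 4*(-5) = -20)
(v + 13/(-7))*u(4) = (-9 + 13/(-7))*(-20) = (-9 + 13*(-⅐))*(-20) = (-9 - 13/7)*(-20) = -76/7*(-20) = 1520/7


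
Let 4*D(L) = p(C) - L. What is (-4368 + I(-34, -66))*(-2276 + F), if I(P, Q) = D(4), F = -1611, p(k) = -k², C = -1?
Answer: 67933099/4 ≈ 1.6983e+7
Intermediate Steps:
D(L) = -¼ - L/4 (D(L) = (-1*(-1)² - L)/4 = (-1*1 - L)/4 = (-1 - L)/4 = -¼ - L/4)
I(P, Q) = -5/4 (I(P, Q) = -¼ - ¼*4 = -¼ - 1 = -5/4)
(-4368 + I(-34, -66))*(-2276 + F) = (-4368 - 5/4)*(-2276 - 1611) = -17477/4*(-3887) = 67933099/4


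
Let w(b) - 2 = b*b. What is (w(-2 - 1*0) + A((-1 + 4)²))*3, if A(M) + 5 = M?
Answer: 30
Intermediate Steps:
w(b) = 2 + b² (w(b) = 2 + b*b = 2 + b²)
A(M) = -5 + M
(w(-2 - 1*0) + A((-1 + 4)²))*3 = ((2 + (-2 - 1*0)²) + (-5 + (-1 + 4)²))*3 = ((2 + (-2 + 0)²) + (-5 + 3²))*3 = ((2 + (-2)²) + (-5 + 9))*3 = ((2 + 4) + 4)*3 = (6 + 4)*3 = 10*3 = 30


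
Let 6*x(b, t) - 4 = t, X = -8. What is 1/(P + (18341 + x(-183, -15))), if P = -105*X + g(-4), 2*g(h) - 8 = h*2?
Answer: 6/115075 ≈ 5.2140e-5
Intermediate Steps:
x(b, t) = ⅔ + t/6
g(h) = 4 + h (g(h) = 4 + (h*2)/2 = 4 + (2*h)/2 = 4 + h)
P = 840 (P = -105*(-8) + (4 - 4) = 840 + 0 = 840)
1/(P + (18341 + x(-183, -15))) = 1/(840 + (18341 + (⅔ + (⅙)*(-15)))) = 1/(840 + (18341 + (⅔ - 5/2))) = 1/(840 + (18341 - 11/6)) = 1/(840 + 110035/6) = 1/(115075/6) = 6/115075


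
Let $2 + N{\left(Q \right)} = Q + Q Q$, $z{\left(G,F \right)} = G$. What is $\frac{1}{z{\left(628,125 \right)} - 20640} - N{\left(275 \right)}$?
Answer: $- \frac{1518870777}{20012} \approx -75898.0$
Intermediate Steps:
$N{\left(Q \right)} = -2 + Q + Q^{2}$ ($N{\left(Q \right)} = -2 + \left(Q + Q Q\right) = -2 + \left(Q + Q^{2}\right) = -2 + Q + Q^{2}$)
$\frac{1}{z{\left(628,125 \right)} - 20640} - N{\left(275 \right)} = \frac{1}{628 - 20640} - \left(-2 + 275 + 275^{2}\right) = \frac{1}{628 + \left(-120857 + 100217\right)} - \left(-2 + 275 + 75625\right) = \frac{1}{628 - 20640} - 75898 = \frac{1}{-20012} - 75898 = - \frac{1}{20012} - 75898 = - \frac{1518870777}{20012}$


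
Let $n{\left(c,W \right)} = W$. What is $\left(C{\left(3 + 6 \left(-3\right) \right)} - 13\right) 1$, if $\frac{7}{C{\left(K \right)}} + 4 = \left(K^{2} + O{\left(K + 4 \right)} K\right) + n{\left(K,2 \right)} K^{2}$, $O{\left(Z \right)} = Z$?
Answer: $- \frac{10861}{836} \approx -12.992$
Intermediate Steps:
$C{\left(K \right)} = \frac{7}{-4 + 3 K^{2} + K \left(4 + K\right)}$ ($C{\left(K \right)} = \frac{7}{-4 + \left(\left(K^{2} + \left(K + 4\right) K\right) + 2 K^{2}\right)} = \frac{7}{-4 + \left(\left(K^{2} + \left(4 + K\right) K\right) + 2 K^{2}\right)} = \frac{7}{-4 + \left(\left(K^{2} + K \left(4 + K\right)\right) + 2 K^{2}\right)} = \frac{7}{-4 + \left(3 K^{2} + K \left(4 + K\right)\right)} = \frac{7}{-4 + 3 K^{2} + K \left(4 + K\right)}$)
$\left(C{\left(3 + 6 \left(-3\right) \right)} - 13\right) 1 = \left(\frac{7}{4 \left(-1 + \left(3 + 6 \left(-3\right)\right) + \left(3 + 6 \left(-3\right)\right)^{2}\right)} - 13\right) 1 = \left(\frac{7}{4 \left(-1 + \left(3 - 18\right) + \left(3 - 18\right)^{2}\right)} - 13\right) 1 = \left(\frac{7}{4 \left(-1 - 15 + \left(-15\right)^{2}\right)} - 13\right) 1 = \left(\frac{7}{4 \left(-1 - 15 + 225\right)} - 13\right) 1 = \left(\frac{7}{4 \cdot 209} - 13\right) 1 = \left(\frac{7}{4} \cdot \frac{1}{209} - 13\right) 1 = \left(\frac{7}{836} - 13\right) 1 = \left(- \frac{10861}{836}\right) 1 = - \frac{10861}{836}$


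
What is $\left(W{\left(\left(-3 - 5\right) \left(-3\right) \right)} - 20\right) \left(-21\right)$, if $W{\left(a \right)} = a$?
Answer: $-84$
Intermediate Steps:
$\left(W{\left(\left(-3 - 5\right) \left(-3\right) \right)} - 20\right) \left(-21\right) = \left(\left(-3 - 5\right) \left(-3\right) - 20\right) \left(-21\right) = \left(\left(-8\right) \left(-3\right) - 20\right) \left(-21\right) = \left(24 - 20\right) \left(-21\right) = 4 \left(-21\right) = -84$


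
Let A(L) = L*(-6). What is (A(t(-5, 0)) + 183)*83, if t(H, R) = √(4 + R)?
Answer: 14193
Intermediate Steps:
A(L) = -6*L
(A(t(-5, 0)) + 183)*83 = (-6*√(4 + 0) + 183)*83 = (-6*√4 + 183)*83 = (-6*2 + 183)*83 = (-12 + 183)*83 = 171*83 = 14193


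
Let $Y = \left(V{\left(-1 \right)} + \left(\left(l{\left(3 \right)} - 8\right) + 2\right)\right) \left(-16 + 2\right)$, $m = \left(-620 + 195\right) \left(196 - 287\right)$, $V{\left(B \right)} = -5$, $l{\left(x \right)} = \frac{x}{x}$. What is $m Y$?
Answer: $5414500$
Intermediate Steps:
$l{\left(x \right)} = 1$
$m = 38675$ ($m = \left(-425\right) \left(-91\right) = 38675$)
$Y = 140$ ($Y = \left(-5 + \left(\left(1 - 8\right) + 2\right)\right) \left(-16 + 2\right) = \left(-5 + \left(-7 + 2\right)\right) \left(-14\right) = \left(-5 - 5\right) \left(-14\right) = \left(-10\right) \left(-14\right) = 140$)
$m Y = 38675 \cdot 140 = 5414500$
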